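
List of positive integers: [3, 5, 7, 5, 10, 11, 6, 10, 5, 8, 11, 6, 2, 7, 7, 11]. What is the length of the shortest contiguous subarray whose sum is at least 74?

10

add 3: running sum 3 < 74
add 5: running sum 8 < 74
add 7: running sum 15 < 74
add 5: running sum 20 < 74
add 10: running sum 30 < 74
add 11: running sum 41 < 74
add 6: running sum 47 < 74
add 10: running sum 57 < 74
add 5: running sum 62 < 74
add 8: running sum 70 < 74
end 10: [5, 7, 5, 10, 11, 6, 10, 5, 8, 11] sum 78, len 10
end 11: [7, 5, 10, 11, 6, 10, 5, 8, 11, 6] sum 79, len 10
end 12: [5, 10, 11, 6, 10, 5, 8, 11, 6, 2] sum 74, len 10
end 13: [10, 11, 6, 10, 5, 8, 11, 6, 2, 7] sum 76, len 10
end 14: [10, 11, 6, 10, 5, 8, 11, 6, 2, 7, 7] sum 83, len 11
end 15: [11, 6, 10, 5, 8, 11, 6, 2, 7, 7, 11] sum 84, len 11
Shortest qualifying length: 10.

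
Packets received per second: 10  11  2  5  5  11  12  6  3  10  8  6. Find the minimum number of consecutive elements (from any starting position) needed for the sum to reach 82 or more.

11

Extend right; whenever the sum reaches 82, record the length and shrink from the left:
add 10: running sum 10 < 82
add 11: running sum 21 < 82
add 2: running sum 23 < 82
add 5: running sum 28 < 82
add 5: running sum 33 < 82
add 11: running sum 44 < 82
add 12: running sum 56 < 82
add 6: running sum 62 < 82
add 3: running sum 65 < 82
add 10: running sum 75 < 82
add 8: shortest ending here [10, 11, 2, 5, 5, 11, 12, 6, 3, 10, 8] sum 83, len 11
add 6: shortest ending here [10, 11, 2, 5, 5, 11, 12, 6, 3, 10, 8, 6] sum 89, len 12
Shortest qualifying length: 11.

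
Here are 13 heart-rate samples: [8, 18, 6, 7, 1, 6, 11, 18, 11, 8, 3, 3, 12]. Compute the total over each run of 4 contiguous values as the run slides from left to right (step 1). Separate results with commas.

39, 32, 20, 25, 36, 46, 48, 40, 25, 26

Sliding a size-4 window across the 13 values:
(8, 18, 6, 7) → sum 39
(18, 6, 7, 1) → sum 32
(6, 7, 1, 6) → sum 20
(7, 1, 6, 11) → sum 25
(1, 6, 11, 18) → sum 36
(6, 11, 18, 11) → sum 46
(11, 18, 11, 8) → sum 48
(18, 11, 8, 3) → sum 40
(11, 8, 3, 3) → sum 25
(8, 3, 3, 12) → sum 26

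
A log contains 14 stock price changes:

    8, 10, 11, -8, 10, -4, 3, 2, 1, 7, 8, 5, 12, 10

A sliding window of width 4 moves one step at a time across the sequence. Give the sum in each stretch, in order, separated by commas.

(8, 10, 11, -8) → sum 21
(10, 11, -8, 10) → sum 23
(11, -8, 10, -4) → sum 9
(-8, 10, -4, 3) → sum 1
(10, -4, 3, 2) → sum 11
(-4, 3, 2, 1) → sum 2
(3, 2, 1, 7) → sum 13
(2, 1, 7, 8) → sum 18
(1, 7, 8, 5) → sum 21
(7, 8, 5, 12) → sum 32
(8, 5, 12, 10) → sum 35

21, 23, 9, 1, 11, 2, 13, 18, 21, 32, 35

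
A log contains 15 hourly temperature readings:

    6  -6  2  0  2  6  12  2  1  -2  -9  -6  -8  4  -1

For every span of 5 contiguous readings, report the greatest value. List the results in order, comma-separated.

[6, -6, 2, 0, 2] → max 6
[-6, 2, 0, 2, 6] → max 6
[2, 0, 2, 6, 12] → max 12
[0, 2, 6, 12, 2] → max 12
[2, 6, 12, 2, 1] → max 12
[6, 12, 2, 1, -2] → max 12
[12, 2, 1, -2, -9] → max 12
[2, 1, -2, -9, -6] → max 2
[1, -2, -9, -6, -8] → max 1
[-2, -9, -6, -8, 4] → max 4
[-9, -6, -8, 4, -1] → max 4

6, 6, 12, 12, 12, 12, 12, 2, 1, 4, 4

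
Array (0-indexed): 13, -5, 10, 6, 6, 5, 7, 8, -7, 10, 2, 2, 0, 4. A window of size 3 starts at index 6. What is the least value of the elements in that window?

Elements at indices 6..8: 7, 8, -7
min(7, 8, -7) = -7

-7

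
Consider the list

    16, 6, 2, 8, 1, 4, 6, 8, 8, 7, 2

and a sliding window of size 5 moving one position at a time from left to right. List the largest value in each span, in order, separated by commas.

(16, 6, 2, 8, 1) → max 16
(6, 2, 8, 1, 4) → max 8
(2, 8, 1, 4, 6) → max 8
(8, 1, 4, 6, 8) → max 8
(1, 4, 6, 8, 8) → max 8
(4, 6, 8, 8, 7) → max 8
(6, 8, 8, 7, 2) → max 8

16, 8, 8, 8, 8, 8, 8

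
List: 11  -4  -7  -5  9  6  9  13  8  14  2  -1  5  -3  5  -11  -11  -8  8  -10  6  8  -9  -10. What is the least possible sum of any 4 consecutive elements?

Each size-4 window and its sum:
11 -4 -7 -5 → sum -5
-4 -7 -5 9 → sum -7
-7 -5 9 6 → sum 3
-5 9 6 9 → sum 19
9 6 9 13 → sum 37
6 9 13 8 → sum 36
9 13 8 14 → sum 44
13 8 14 2 → sum 37
8 14 2 -1 → sum 23
14 2 -1 5 → sum 20
2 -1 5 -3 → sum 3
-1 5 -3 5 → sum 6
5 -3 5 -11 → sum -4
-3 5 -11 -11 → sum -20
5 -11 -11 -8 → sum -25
-11 -11 -8 8 → sum -22
-11 -8 8 -10 → sum -21
-8 8 -10 6 → sum -4
8 -10 6 8 → sum 12
-10 6 8 -9 → sum -5
6 8 -9 -10 → sum -5
Least of these is -25.

-25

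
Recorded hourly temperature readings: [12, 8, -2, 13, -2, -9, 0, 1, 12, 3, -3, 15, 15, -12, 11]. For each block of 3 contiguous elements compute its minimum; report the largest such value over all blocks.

Window mins for each of the 13 positions:
(12, 8, -2) → min -2
(8, -2, 13) → min -2
(-2, 13, -2) → min -2
(13, -2, -9) → min -9
(-2, -9, 0) → min -9
(-9, 0, 1) → min -9
(0, 1, 12) → min 0
(1, 12, 3) → min 1
(12, 3, -3) → min -3
(3, -3, 15) → min -3
(-3, 15, 15) → min -3
(15, 15, -12) → min -12
(15, -12, 11) → min -12
Largest of these is 1.

1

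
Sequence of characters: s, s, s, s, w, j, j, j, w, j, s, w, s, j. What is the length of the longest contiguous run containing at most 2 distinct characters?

6

add s: window [s] (1 distinct), len 1
add s: window [s, s] (1 distinct), len 2
add s: window [s, s, s] (1 distinct), len 3
add s: window [s, s, s, s] (1 distinct), len 4
add w: window [s, s, s, s, w] (2 distinct), len 5
add j: window [w, j] (2 distinct), len 2
add j: window [w, j, j] (2 distinct), len 3
add j: window [w, j, j, j] (2 distinct), len 4
add w: window [w, j, j, j, w] (2 distinct), len 5
add j: window [w, j, j, j, w, j] (2 distinct), len 6
add s: window [j, s] (2 distinct), len 2
add w: window [s, w] (2 distinct), len 2
add s: window [s, w, s] (2 distinct), len 3
add j: window [s, j] (2 distinct), len 2
Longest length with ≤2 distinct: 6.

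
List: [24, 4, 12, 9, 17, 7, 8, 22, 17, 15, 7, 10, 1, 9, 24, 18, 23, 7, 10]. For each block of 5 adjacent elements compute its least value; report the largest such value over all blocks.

7

Window mins for each of the 15 positions:
(24, 4, 12, 9, 17) → min 4
(4, 12, 9, 17, 7) → min 4
(12, 9, 17, 7, 8) → min 7
(9, 17, 7, 8, 22) → min 7
(17, 7, 8, 22, 17) → min 7
(7, 8, 22, 17, 15) → min 7
(8, 22, 17, 15, 7) → min 7
(22, 17, 15, 7, 10) → min 7
(17, 15, 7, 10, 1) → min 1
(15, 7, 10, 1, 9) → min 1
(7, 10, 1, 9, 24) → min 1
(10, 1, 9, 24, 18) → min 1
(1, 9, 24, 18, 23) → min 1
(9, 24, 18, 23, 7) → min 7
(24, 18, 23, 7, 10) → min 7
Largest of these is 7.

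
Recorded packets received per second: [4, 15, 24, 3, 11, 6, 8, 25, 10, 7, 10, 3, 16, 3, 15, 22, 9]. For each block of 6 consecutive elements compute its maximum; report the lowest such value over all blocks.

[4, 15, 24, 3, 11, 6] → max 24
[15, 24, 3, 11, 6, 8] → max 24
[24, 3, 11, 6, 8, 25] → max 25
[3, 11, 6, 8, 25, 10] → max 25
[11, 6, 8, 25, 10, 7] → max 25
[6, 8, 25, 10, 7, 10] → max 25
[8, 25, 10, 7, 10, 3] → max 25
[25, 10, 7, 10, 3, 16] → max 25
[10, 7, 10, 3, 16, 3] → max 16
[7, 10, 3, 16, 3, 15] → max 16
[10, 3, 16, 3, 15, 22] → max 22
[3, 16, 3, 15, 22, 9] → max 22
Lowest of these is 16.

16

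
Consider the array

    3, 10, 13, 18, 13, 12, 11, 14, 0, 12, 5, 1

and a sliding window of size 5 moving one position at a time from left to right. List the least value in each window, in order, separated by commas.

[3, 10, 13, 18, 13] → min 3
[10, 13, 18, 13, 12] → min 10
[13, 18, 13, 12, 11] → min 11
[18, 13, 12, 11, 14] → min 11
[13, 12, 11, 14, 0] → min 0
[12, 11, 14, 0, 12] → min 0
[11, 14, 0, 12, 5] → min 0
[14, 0, 12, 5, 1] → min 0

3, 10, 11, 11, 0, 0, 0, 0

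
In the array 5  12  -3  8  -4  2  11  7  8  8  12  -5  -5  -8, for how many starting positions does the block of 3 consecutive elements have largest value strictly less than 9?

4

(5, 12, -3) → max 12
(12, -3, 8) → max 12
(-3, 8, -4) → max 8  < 9 ✓
(8, -4, 2) → max 8  < 9 ✓
(-4, 2, 11) → max 11
(2, 11, 7) → max 11
(11, 7, 8) → max 11
(7, 8, 8) → max 8  < 9 ✓
(8, 8, 12) → max 12
(8, 12, -5) → max 12
(12, -5, -5) → max 12
(-5, -5, -8) → max -5  < 9 ✓
4 windows satisfy the condition.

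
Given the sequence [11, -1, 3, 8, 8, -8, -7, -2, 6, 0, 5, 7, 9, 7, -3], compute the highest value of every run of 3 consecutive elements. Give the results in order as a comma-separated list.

11, 8, 8, 8, 8, -2, 6, 6, 6, 7, 9, 9, 9

(11, -1, 3) → max 11
(-1, 3, 8) → max 8
(3, 8, 8) → max 8
(8, 8, -8) → max 8
(8, -8, -7) → max 8
(-8, -7, -2) → max -2
(-7, -2, 6) → max 6
(-2, 6, 0) → max 6
(6, 0, 5) → max 6
(0, 5, 7) → max 7
(5, 7, 9) → max 9
(7, 9, 7) → max 9
(9, 7, -3) → max 9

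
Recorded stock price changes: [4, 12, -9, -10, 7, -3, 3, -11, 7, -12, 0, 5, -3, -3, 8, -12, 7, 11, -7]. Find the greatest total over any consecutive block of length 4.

14

(4, 12, -9, -10) → sum -3
(12, -9, -10, 7) → sum 0
(-9, -10, 7, -3) → sum -15
(-10, 7, -3, 3) → sum -3
(7, -3, 3, -11) → sum -4
(-3, 3, -11, 7) → sum -4
(3, -11, 7, -12) → sum -13
(-11, 7, -12, 0) → sum -16
(7, -12, 0, 5) → sum 0
(-12, 0, 5, -3) → sum -10
(0, 5, -3, -3) → sum -1
(5, -3, -3, 8) → sum 7
(-3, -3, 8, -12) → sum -10
(-3, 8, -12, 7) → sum 0
(8, -12, 7, 11) → sum 14
(-12, 7, 11, -7) → sum -1
Greatest of these is 14.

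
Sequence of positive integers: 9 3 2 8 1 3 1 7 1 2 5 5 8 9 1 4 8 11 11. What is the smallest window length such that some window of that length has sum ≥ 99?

19

Extend right; whenever the sum reaches 99, record the length and shrink from the left:
add 9: running sum 9 < 99
add 3: running sum 12 < 99
add 2: running sum 14 < 99
add 8: running sum 22 < 99
add 1: running sum 23 < 99
add 3: running sum 26 < 99
add 1: running sum 27 < 99
add 7: running sum 34 < 99
add 1: running sum 35 < 99
add 2: running sum 37 < 99
add 5: running sum 42 < 99
add 5: running sum 47 < 99
add 8: running sum 55 < 99
add 9: running sum 64 < 99
add 1: running sum 65 < 99
add 4: running sum 69 < 99
add 8: running sum 77 < 99
add 11: running sum 88 < 99
add 11: shortest ending here [9, 3, 2, 8, 1, 3, 1, 7, 1, 2, 5, 5, 8, 9, 1, 4, 8, 11, 11] sum 99, len 19
Shortest qualifying length: 19.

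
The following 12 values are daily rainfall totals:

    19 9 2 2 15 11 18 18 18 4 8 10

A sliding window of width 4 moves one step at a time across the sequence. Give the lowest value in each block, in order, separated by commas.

(19, 9, 2, 2) → min 2
(9, 2, 2, 15) → min 2
(2, 2, 15, 11) → min 2
(2, 15, 11, 18) → min 2
(15, 11, 18, 18) → min 11
(11, 18, 18, 18) → min 11
(18, 18, 18, 4) → min 4
(18, 18, 4, 8) → min 4
(18, 4, 8, 10) → min 4

2, 2, 2, 2, 11, 11, 4, 4, 4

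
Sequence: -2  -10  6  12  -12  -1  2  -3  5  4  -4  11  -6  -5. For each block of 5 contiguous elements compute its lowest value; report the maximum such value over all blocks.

-3

Window mins for each of the 10 positions:
[-2, -10, 6, 12, -12] → min -12
[-10, 6, 12, -12, -1] → min -12
[6, 12, -12, -1, 2] → min -12
[12, -12, -1, 2, -3] → min -12
[-12, -1, 2, -3, 5] → min -12
[-1, 2, -3, 5, 4] → min -3
[2, -3, 5, 4, -4] → min -4
[-3, 5, 4, -4, 11] → min -4
[5, 4, -4, 11, -6] → min -6
[4, -4, 11, -6, -5] → min -6
Maximum of these is -3.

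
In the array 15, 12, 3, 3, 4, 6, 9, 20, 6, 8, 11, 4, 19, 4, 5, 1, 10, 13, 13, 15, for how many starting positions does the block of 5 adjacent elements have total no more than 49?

14

[15, 12, 3, 3, 4] → sum 37  ≤ 49 ✓
[12, 3, 3, 4, 6] → sum 28  ≤ 49 ✓
[3, 3, 4, 6, 9] → sum 25  ≤ 49 ✓
[3, 4, 6, 9, 20] → sum 42  ≤ 49 ✓
[4, 6, 9, 20, 6] → sum 45  ≤ 49 ✓
[6, 9, 20, 6, 8] → sum 49  ≤ 49 ✓
[9, 20, 6, 8, 11] → sum 54
[20, 6, 8, 11, 4] → sum 49  ≤ 49 ✓
[6, 8, 11, 4, 19] → sum 48  ≤ 49 ✓
[8, 11, 4, 19, 4] → sum 46  ≤ 49 ✓
[11, 4, 19, 4, 5] → sum 43  ≤ 49 ✓
[4, 19, 4, 5, 1] → sum 33  ≤ 49 ✓
[19, 4, 5, 1, 10] → sum 39  ≤ 49 ✓
[4, 5, 1, 10, 13] → sum 33  ≤ 49 ✓
[5, 1, 10, 13, 13] → sum 42  ≤ 49 ✓
[1, 10, 13, 13, 15] → sum 52
14 windows satisfy the condition.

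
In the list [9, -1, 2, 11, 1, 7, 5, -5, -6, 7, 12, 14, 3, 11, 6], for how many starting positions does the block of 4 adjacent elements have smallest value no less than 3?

[9, -1, 2, 11] → min -1
[-1, 2, 11, 1] → min -1
[2, 11, 1, 7] → min 1
[11, 1, 7, 5] → min 1
[1, 7, 5, -5] → min -5
[7, 5, -5, -6] → min -6
[5, -5, -6, 7] → min -6
[-5, -6, 7, 12] → min -6
[-6, 7, 12, 14] → min -6
[7, 12, 14, 3] → min 3  ≥ 3 ✓
[12, 14, 3, 11] → min 3  ≥ 3 ✓
[14, 3, 11, 6] → min 3  ≥ 3 ✓
3 windows satisfy the condition.

3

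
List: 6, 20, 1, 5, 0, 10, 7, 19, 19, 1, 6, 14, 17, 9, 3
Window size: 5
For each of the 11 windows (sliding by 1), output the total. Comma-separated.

32, 36, 23, 41, 55, 56, 52, 59, 57, 47, 49

[6, 20, 1, 5, 0] → sum 32
[20, 1, 5, 0, 10] → sum 36
[1, 5, 0, 10, 7] → sum 23
[5, 0, 10, 7, 19] → sum 41
[0, 10, 7, 19, 19] → sum 55
[10, 7, 19, 19, 1] → sum 56
[7, 19, 19, 1, 6] → sum 52
[19, 19, 1, 6, 14] → sum 59
[19, 1, 6, 14, 17] → sum 57
[1, 6, 14, 17, 9] → sum 47
[6, 14, 17, 9, 3] → sum 49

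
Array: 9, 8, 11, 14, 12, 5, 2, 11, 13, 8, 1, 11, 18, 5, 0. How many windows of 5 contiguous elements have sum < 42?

[9, 8, 11, 14, 12] → sum 54
[8, 11, 14, 12, 5] → sum 50
[11, 14, 12, 5, 2] → sum 44
[14, 12, 5, 2, 11] → sum 44
[12, 5, 2, 11, 13] → sum 43
[5, 2, 11, 13, 8] → sum 39  < 42 ✓
[2, 11, 13, 8, 1] → sum 35  < 42 ✓
[11, 13, 8, 1, 11] → sum 44
[13, 8, 1, 11, 18] → sum 51
[8, 1, 11, 18, 5] → sum 43
[1, 11, 18, 5, 0] → sum 35  < 42 ✓
3 windows satisfy the condition.

3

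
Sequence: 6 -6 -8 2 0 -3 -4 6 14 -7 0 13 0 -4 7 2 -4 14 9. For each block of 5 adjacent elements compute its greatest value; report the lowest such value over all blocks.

2

6 -6 -8 2 0 → max 6
-6 -8 2 0 -3 → max 2
-8 2 0 -3 -4 → max 2
2 0 -3 -4 6 → max 6
0 -3 -4 6 14 → max 14
-3 -4 6 14 -7 → max 14
-4 6 14 -7 0 → max 14
6 14 -7 0 13 → max 14
14 -7 0 13 0 → max 14
-7 0 13 0 -4 → max 13
0 13 0 -4 7 → max 13
13 0 -4 7 2 → max 13
0 -4 7 2 -4 → max 7
-4 7 2 -4 14 → max 14
7 2 -4 14 9 → max 14
Lowest of these is 2.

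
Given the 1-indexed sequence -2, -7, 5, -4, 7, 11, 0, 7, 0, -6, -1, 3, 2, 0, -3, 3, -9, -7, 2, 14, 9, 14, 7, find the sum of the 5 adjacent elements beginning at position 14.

Elements at indices 14..18: 0, -3, 3, -9, -7
sum(0, -3, 3, -9, -7) = -16

-16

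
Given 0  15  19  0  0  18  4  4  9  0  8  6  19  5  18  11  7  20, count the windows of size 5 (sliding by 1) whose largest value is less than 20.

13

[0, 15, 19, 0, 0] → max 19  < 20 ✓
[15, 19, 0, 0, 18] → max 19  < 20 ✓
[19, 0, 0, 18, 4] → max 19  < 20 ✓
[0, 0, 18, 4, 4] → max 18  < 20 ✓
[0, 18, 4, 4, 9] → max 18  < 20 ✓
[18, 4, 4, 9, 0] → max 18  < 20 ✓
[4, 4, 9, 0, 8] → max 9  < 20 ✓
[4, 9, 0, 8, 6] → max 9  < 20 ✓
[9, 0, 8, 6, 19] → max 19  < 20 ✓
[0, 8, 6, 19, 5] → max 19  < 20 ✓
[8, 6, 19, 5, 18] → max 19  < 20 ✓
[6, 19, 5, 18, 11] → max 19  < 20 ✓
[19, 5, 18, 11, 7] → max 19  < 20 ✓
[5, 18, 11, 7, 20] → max 20
13 windows satisfy the condition.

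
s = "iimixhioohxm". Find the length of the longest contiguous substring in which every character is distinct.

[i] len 1
[i] len 1
[i, m] len 2
[m, i] len 2
[m, i, x] len 3
[m, i, x, h] len 4
[x, h, i] len 3
[x, h, i, o] len 4
[o] len 1
[o, h] len 2
[o, h, x] len 3
[o, h, x, m] len 4
Longest all-distinct length: 4.

4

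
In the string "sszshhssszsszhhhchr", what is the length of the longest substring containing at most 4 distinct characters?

18

add s: window [s] (1 distinct), len 1
add s: window [s, s] (1 distinct), len 2
add z: window [s, s, z] (2 distinct), len 3
add s: window [s, s, z, s] (2 distinct), len 4
add h: window [s, s, z, s, h] (3 distinct), len 5
add h: window [s, s, z, s, h, h] (3 distinct), len 6
add s: window [s, s, z, s, h, h, s] (3 distinct), len 7
add s: window [s, s, z, s, h, h, s, s] (3 distinct), len 8
add s: window [s, s, z, s, h, h, s, s, s] (3 distinct), len 9
add z: window [s, s, z, s, h, h, s, s, s, z] (3 distinct), len 10
add s: window [s, s, z, s, h, h, s, s, s, z, s] (3 distinct), len 11
add s: window [s, s, z, s, h, h, s, s, s, z, s, s] (3 distinct), len 12
add z: window [s, s, z, s, h, h, s, s, s, z, s, s, z] (3 distinct), len 13
add h: window [s, s, z, s, h, h, s, s, s, z, s, s, z, h] (3 distinct), len 14
add h: window [s, s, z, s, h, h, s, s, s, z, s, s, z, h, h] (3 distinct), len 15
add h: window [s, s, z, s, h, h, s, s, s, z, s, s, z, h, h, h] (3 distinct), len 16
add c: window [s, s, z, s, h, h, s, s, s, z, s, s, z, h, h, h, c] (4 distinct), len 17
add h: window [s, s, z, s, h, h, s, s, s, z, s, s, z, h, h, h, c, h] (4 distinct), len 18
add r: window [z, h, h, h, c, h, r] (4 distinct), len 7
Longest length with ≤4 distinct: 18.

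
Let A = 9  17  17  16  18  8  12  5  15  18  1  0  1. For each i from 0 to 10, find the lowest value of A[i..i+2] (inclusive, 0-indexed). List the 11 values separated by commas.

9, 16, 16, 8, 8, 5, 5, 5, 1, 0, 0

9 17 17 → min 9
17 17 16 → min 16
17 16 18 → min 16
16 18 8 → min 8
18 8 12 → min 8
8 12 5 → min 5
12 5 15 → min 5
5 15 18 → min 5
15 18 1 → min 1
18 1 0 → min 0
1 0 1 → min 0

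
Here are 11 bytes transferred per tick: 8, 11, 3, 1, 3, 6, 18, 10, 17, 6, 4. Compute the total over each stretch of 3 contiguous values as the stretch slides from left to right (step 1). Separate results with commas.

22, 15, 7, 10, 27, 34, 45, 33, 27

(8, 11, 3) → sum 22
(11, 3, 1) → sum 15
(3, 1, 3) → sum 7
(1, 3, 6) → sum 10
(3, 6, 18) → sum 27
(6, 18, 10) → sum 34
(18, 10, 17) → sum 45
(10, 17, 6) → sum 33
(17, 6, 4) → sum 27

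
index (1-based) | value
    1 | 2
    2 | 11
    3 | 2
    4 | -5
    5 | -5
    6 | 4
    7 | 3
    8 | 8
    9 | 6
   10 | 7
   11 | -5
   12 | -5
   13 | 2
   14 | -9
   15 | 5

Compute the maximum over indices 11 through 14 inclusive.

2

Elements at indices 11..14: -5, -5, 2, -9
max(-5, -5, 2, -9) = 2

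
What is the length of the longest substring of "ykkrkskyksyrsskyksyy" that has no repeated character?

4

add y: [y] len 1
add k: [y, k] len 2
add k (repeat k, move left end past it): [k] len 1
add r: [k, r] len 2
add k (repeat k, move left end past it): [r, k] len 2
add s: [r, k, s] len 3
add k (repeat k, move left end past it): [s, k] len 2
add y: [s, k, y] len 3
add k (repeat k, move left end past it): [y, k] len 2
add s: [y, k, s] len 3
add y (repeat y, move left end past it): [k, s, y] len 3
add r: [k, s, y, r] len 4
add s (repeat s, move left end past it): [y, r, s] len 3
add s (repeat s, move left end past it): [s] len 1
add k: [s, k] len 2
add y: [s, k, y] len 3
add k (repeat k, move left end past it): [y, k] len 2
add s: [y, k, s] len 3
add y (repeat y, move left end past it): [k, s, y] len 3
add y (repeat y, move left end past it): [y] len 1
Longest all-distinct length: 4.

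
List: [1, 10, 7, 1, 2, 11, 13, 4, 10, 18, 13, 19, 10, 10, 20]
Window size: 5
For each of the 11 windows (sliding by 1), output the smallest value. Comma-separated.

1, 1, 1, 1, 2, 4, 4, 4, 10, 10, 10

Sliding a size-5 window across the 15 values:
1 10 7 1 2 → min 1
10 7 1 2 11 → min 1
7 1 2 11 13 → min 1
1 2 11 13 4 → min 1
2 11 13 4 10 → min 2
11 13 4 10 18 → min 4
13 4 10 18 13 → min 4
4 10 18 13 19 → min 4
10 18 13 19 10 → min 10
18 13 19 10 10 → min 10
13 19 10 10 20 → min 10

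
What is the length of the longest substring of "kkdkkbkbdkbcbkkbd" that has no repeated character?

add k: [k] len 1
add k (repeat k, move left end past it): [k] len 1
add d: [k, d] len 2
add k (repeat k, move left end past it): [d, k] len 2
add k (repeat k, move left end past it): [k] len 1
add b: [k, b] len 2
add k (repeat k, move left end past it): [b, k] len 2
add b (repeat b, move left end past it): [k, b] len 2
add d: [k, b, d] len 3
add k (repeat k, move left end past it): [b, d, k] len 3
add b (repeat b, move left end past it): [d, k, b] len 3
add c: [d, k, b, c] len 4
add b (repeat b, move left end past it): [c, b] len 2
add k: [c, b, k] len 3
add k (repeat k, move left end past it): [k] len 1
add b: [k, b] len 2
add d: [k, b, d] len 3
Longest all-distinct length: 4.

4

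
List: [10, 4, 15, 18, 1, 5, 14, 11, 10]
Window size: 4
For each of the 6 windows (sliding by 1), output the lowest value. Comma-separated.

[10, 4, 15, 18] → min 4
[4, 15, 18, 1] → min 1
[15, 18, 1, 5] → min 1
[18, 1, 5, 14] → min 1
[1, 5, 14, 11] → min 1
[5, 14, 11, 10] → min 5

4, 1, 1, 1, 1, 5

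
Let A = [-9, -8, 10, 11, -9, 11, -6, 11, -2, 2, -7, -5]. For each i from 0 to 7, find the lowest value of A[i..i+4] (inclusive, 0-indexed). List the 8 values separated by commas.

-9, -9, -9, -9, -9, -6, -7, -7

-9 -8 10 11 -9 → min -9
-8 10 11 -9 11 → min -9
10 11 -9 11 -6 → min -9
11 -9 11 -6 11 → min -9
-9 11 -6 11 -2 → min -9
11 -6 11 -2 2 → min -6
-6 11 -2 2 -7 → min -7
11 -2 2 -7 -5 → min -7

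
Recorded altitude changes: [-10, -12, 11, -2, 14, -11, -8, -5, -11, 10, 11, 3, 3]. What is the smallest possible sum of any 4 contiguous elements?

-10 -12 11 -2 → sum -13
-12 11 -2 14 → sum 11
11 -2 14 -11 → sum 12
-2 14 -11 -8 → sum -7
14 -11 -8 -5 → sum -10
-11 -8 -5 -11 → sum -35
-8 -5 -11 10 → sum -14
-5 -11 10 11 → sum 5
-11 10 11 3 → sum 13
10 11 3 3 → sum 27
Smallest of these is -35.

-35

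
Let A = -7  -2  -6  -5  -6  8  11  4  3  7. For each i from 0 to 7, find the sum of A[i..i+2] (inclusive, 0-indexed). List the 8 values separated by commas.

-15, -13, -17, -3, 13, 23, 18, 14

[-7, -2, -6] → sum -15
[-2, -6, -5] → sum -13
[-6, -5, -6] → sum -17
[-5, -6, 8] → sum -3
[-6, 8, 11] → sum 13
[8, 11, 4] → sum 23
[11, 4, 3] → sum 18
[4, 3, 7] → sum 14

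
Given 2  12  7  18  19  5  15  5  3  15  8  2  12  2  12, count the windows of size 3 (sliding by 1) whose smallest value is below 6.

11

2 12 7 → min 2  < 6 ✓
12 7 18 → min 7
7 18 19 → min 7
18 19 5 → min 5  < 6 ✓
19 5 15 → min 5  < 6 ✓
5 15 5 → min 5  < 6 ✓
15 5 3 → min 3  < 6 ✓
5 3 15 → min 3  < 6 ✓
3 15 8 → min 3  < 6 ✓
15 8 2 → min 2  < 6 ✓
8 2 12 → min 2  < 6 ✓
2 12 2 → min 2  < 6 ✓
12 2 12 → min 2  < 6 ✓
11 windows satisfy the condition.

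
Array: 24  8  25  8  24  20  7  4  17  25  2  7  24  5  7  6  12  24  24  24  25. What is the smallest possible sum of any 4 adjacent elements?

(24, 8, 25, 8) → sum 65
(8, 25, 8, 24) → sum 65
(25, 8, 24, 20) → sum 77
(8, 24, 20, 7) → sum 59
(24, 20, 7, 4) → sum 55
(20, 7, 4, 17) → sum 48
(7, 4, 17, 25) → sum 53
(4, 17, 25, 2) → sum 48
(17, 25, 2, 7) → sum 51
(25, 2, 7, 24) → sum 58
(2, 7, 24, 5) → sum 38
(7, 24, 5, 7) → sum 43
(24, 5, 7, 6) → sum 42
(5, 7, 6, 12) → sum 30
(7, 6, 12, 24) → sum 49
(6, 12, 24, 24) → sum 66
(12, 24, 24, 24) → sum 84
(24, 24, 24, 25) → sum 97
Smallest of these is 30.

30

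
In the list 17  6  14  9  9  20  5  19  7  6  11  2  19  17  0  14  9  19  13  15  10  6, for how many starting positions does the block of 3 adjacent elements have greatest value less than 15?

[17, 6, 14] → max 17
[6, 14, 9] → max 14  < 15 ✓
[14, 9, 9] → max 14  < 15 ✓
[9, 9, 20] → max 20
[9, 20, 5] → max 20
[20, 5, 19] → max 20
[5, 19, 7] → max 19
[19, 7, 6] → max 19
[7, 6, 11] → max 11  < 15 ✓
[6, 11, 2] → max 11  < 15 ✓
[11, 2, 19] → max 19
[2, 19, 17] → max 19
[19, 17, 0] → max 19
[17, 0, 14] → max 17
[0, 14, 9] → max 14  < 15 ✓
[14, 9, 19] → max 19
[9, 19, 13] → max 19
[19, 13, 15] → max 19
[13, 15, 10] → max 15
[15, 10, 6] → max 15
5 windows satisfy the condition.

5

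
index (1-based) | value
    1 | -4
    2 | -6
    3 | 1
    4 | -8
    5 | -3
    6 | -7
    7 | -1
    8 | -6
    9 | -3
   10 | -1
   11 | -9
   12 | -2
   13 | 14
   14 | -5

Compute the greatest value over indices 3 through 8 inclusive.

1

Elements at indices 3..8: 1, -8, -3, -7, -1, -6
max(1, -8, -3, -7, -1, -6) = 1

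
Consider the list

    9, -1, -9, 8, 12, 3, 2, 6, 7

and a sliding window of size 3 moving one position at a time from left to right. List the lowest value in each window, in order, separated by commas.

Sliding a size-3 window across the 9 values:
(9, -1, -9) → min -9
(-1, -9, 8) → min -9
(-9, 8, 12) → min -9
(8, 12, 3) → min 3
(12, 3, 2) → min 2
(3, 2, 6) → min 2
(2, 6, 7) → min 2

-9, -9, -9, 3, 2, 2, 2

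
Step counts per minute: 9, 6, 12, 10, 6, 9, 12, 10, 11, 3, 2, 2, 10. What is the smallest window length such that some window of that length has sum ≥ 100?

13

Extend right; whenever the sum reaches 100, record the length and shrink from the left:
add 9: running sum 9 < 100
add 6: running sum 15 < 100
add 12: running sum 27 < 100
add 10: running sum 37 < 100
add 6: running sum 43 < 100
add 9: running sum 52 < 100
add 12: running sum 64 < 100
add 10: running sum 74 < 100
add 11: running sum 85 < 100
add 3: running sum 88 < 100
add 2: running sum 90 < 100
add 2: running sum 92 < 100
end 12: [9, 6, 12, 10, 6, 9, 12, 10, 11, 3, 2, 2, 10] sum 102, len 13
Shortest qualifying length: 13.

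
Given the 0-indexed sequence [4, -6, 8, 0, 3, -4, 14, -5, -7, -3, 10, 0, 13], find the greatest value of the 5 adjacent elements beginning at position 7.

Elements at indices 7..11: -5, -7, -3, 10, 0
max(-5, -7, -3, 10, 0) = 10

10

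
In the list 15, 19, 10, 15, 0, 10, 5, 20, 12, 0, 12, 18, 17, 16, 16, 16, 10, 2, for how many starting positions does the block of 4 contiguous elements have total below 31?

1

(15, 19, 10, 15) → sum 59
(19, 10, 15, 0) → sum 44
(10, 15, 0, 10) → sum 35
(15, 0, 10, 5) → sum 30  < 31 ✓
(0, 10, 5, 20) → sum 35
(10, 5, 20, 12) → sum 47
(5, 20, 12, 0) → sum 37
(20, 12, 0, 12) → sum 44
(12, 0, 12, 18) → sum 42
(0, 12, 18, 17) → sum 47
(12, 18, 17, 16) → sum 63
(18, 17, 16, 16) → sum 67
(17, 16, 16, 16) → sum 65
(16, 16, 16, 10) → sum 58
(16, 16, 10, 2) → sum 44
1 window satisfy the condition.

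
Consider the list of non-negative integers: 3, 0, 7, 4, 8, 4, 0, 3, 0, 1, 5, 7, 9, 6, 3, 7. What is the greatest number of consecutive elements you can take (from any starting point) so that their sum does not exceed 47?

add 3: [3] sum 3, len 1
add 0: [3, 0] sum 3, len 2
add 7: [3, 0, 7] sum 10, len 3
add 4: [3, 0, 7, 4] sum 14, len 4
add 8: [3, 0, 7, 4, 8] sum 22, len 5
add 4: [3, 0, 7, 4, 8, 4] sum 26, len 6
add 0: [3, 0, 7, 4, 8, 4, 0] sum 26, len 7
add 3: [3, 0, 7, 4, 8, 4, 0, 3] sum 29, len 8
add 0: [3, 0, 7, 4, 8, 4, 0, 3, 0] sum 29, len 9
add 1: [3, 0, 7, 4, 8, 4, 0, 3, 0, 1] sum 30, len 10
add 5: [3, 0, 7, 4, 8, 4, 0, 3, 0, 1, 5] sum 35, len 11
add 7: [3, 0, 7, 4, 8, 4, 0, 3, 0, 1, 5, 7] sum 42, len 12
add 9: [4, 8, 4, 0, 3, 0, 1, 5, 7, 9] sum 41, len 10
add 6: [4, 8, 4, 0, 3, 0, 1, 5, 7, 9, 6] sum 47, len 11
add 3: [8, 4, 0, 3, 0, 1, 5, 7, 9, 6, 3] sum 46, len 11
add 7: [4, 0, 3, 0, 1, 5, 7, 9, 6, 3, 7] sum 45, len 11
Longest length seen: 12.

12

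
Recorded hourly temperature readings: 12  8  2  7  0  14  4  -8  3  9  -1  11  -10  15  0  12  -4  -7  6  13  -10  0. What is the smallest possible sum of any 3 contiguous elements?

(12, 8, 2) → sum 22
(8, 2, 7) → sum 17
(2, 7, 0) → sum 9
(7, 0, 14) → sum 21
(0, 14, 4) → sum 18
(14, 4, -8) → sum 10
(4, -8, 3) → sum -1
(-8, 3, 9) → sum 4
(3, 9, -1) → sum 11
(9, -1, 11) → sum 19
(-1, 11, -10) → sum 0
(11, -10, 15) → sum 16
(-10, 15, 0) → sum 5
(15, 0, 12) → sum 27
(0, 12, -4) → sum 8
(12, -4, -7) → sum 1
(-4, -7, 6) → sum -5
(-7, 6, 13) → sum 12
(6, 13, -10) → sum 9
(13, -10, 0) → sum 3
Smallest of these is -5.

-5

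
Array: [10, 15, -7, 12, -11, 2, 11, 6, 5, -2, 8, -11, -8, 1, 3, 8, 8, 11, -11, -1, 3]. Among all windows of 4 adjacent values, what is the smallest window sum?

-15

10 15 -7 12 → sum 30
15 -7 12 -11 → sum 9
-7 12 -11 2 → sum -4
12 -11 2 11 → sum 14
-11 2 11 6 → sum 8
2 11 6 5 → sum 24
11 6 5 -2 → sum 20
6 5 -2 8 → sum 17
5 -2 8 -11 → sum 0
-2 8 -11 -8 → sum -13
8 -11 -8 1 → sum -10
-11 -8 1 3 → sum -15
-8 1 3 8 → sum 4
1 3 8 8 → sum 20
3 8 8 11 → sum 30
8 8 11 -11 → sum 16
8 11 -11 -1 → sum 7
11 -11 -1 3 → sum 2
Smallest of these is -15.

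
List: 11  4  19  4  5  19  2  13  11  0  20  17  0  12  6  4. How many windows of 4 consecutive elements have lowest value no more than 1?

[11, 4, 19, 4] → min 4
[4, 19, 4, 5] → min 4
[19, 4, 5, 19] → min 4
[4, 5, 19, 2] → min 2
[5, 19, 2, 13] → min 2
[19, 2, 13, 11] → min 2
[2, 13, 11, 0] → min 0  ≤ 1 ✓
[13, 11, 0, 20] → min 0  ≤ 1 ✓
[11, 0, 20, 17] → min 0  ≤ 1 ✓
[0, 20, 17, 0] → min 0  ≤ 1 ✓
[20, 17, 0, 12] → min 0  ≤ 1 ✓
[17, 0, 12, 6] → min 0  ≤ 1 ✓
[0, 12, 6, 4] → min 0  ≤ 1 ✓
7 windows satisfy the condition.

7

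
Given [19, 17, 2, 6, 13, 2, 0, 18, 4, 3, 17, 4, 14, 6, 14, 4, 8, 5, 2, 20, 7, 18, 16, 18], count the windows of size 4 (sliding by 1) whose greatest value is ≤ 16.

7

[19, 17, 2, 6] → max 19
[17, 2, 6, 13] → max 17
[2, 6, 13, 2] → max 13  ≤ 16 ✓
[6, 13, 2, 0] → max 13  ≤ 16 ✓
[13, 2, 0, 18] → max 18
[2, 0, 18, 4] → max 18
[0, 18, 4, 3] → max 18
[18, 4, 3, 17] → max 18
[4, 3, 17, 4] → max 17
[3, 17, 4, 14] → max 17
[17, 4, 14, 6] → max 17
[4, 14, 6, 14] → max 14  ≤ 16 ✓
[14, 6, 14, 4] → max 14  ≤ 16 ✓
[6, 14, 4, 8] → max 14  ≤ 16 ✓
[14, 4, 8, 5] → max 14  ≤ 16 ✓
[4, 8, 5, 2] → max 8  ≤ 16 ✓
[8, 5, 2, 20] → max 20
[5, 2, 20, 7] → max 20
[2, 20, 7, 18] → max 20
[20, 7, 18, 16] → max 20
[7, 18, 16, 18] → max 18
7 windows satisfy the condition.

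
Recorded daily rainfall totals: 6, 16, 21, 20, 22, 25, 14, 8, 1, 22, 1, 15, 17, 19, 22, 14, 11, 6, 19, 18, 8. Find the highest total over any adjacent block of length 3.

Each size-3 window and its sum:
[6, 16, 21] → sum 43
[16, 21, 20] → sum 57
[21, 20, 22] → sum 63
[20, 22, 25] → sum 67
[22, 25, 14] → sum 61
[25, 14, 8] → sum 47
[14, 8, 1] → sum 23
[8, 1, 22] → sum 31
[1, 22, 1] → sum 24
[22, 1, 15] → sum 38
[1, 15, 17] → sum 33
[15, 17, 19] → sum 51
[17, 19, 22] → sum 58
[19, 22, 14] → sum 55
[22, 14, 11] → sum 47
[14, 11, 6] → sum 31
[11, 6, 19] → sum 36
[6, 19, 18] → sum 43
[19, 18, 8] → sum 45
Highest of these is 67.

67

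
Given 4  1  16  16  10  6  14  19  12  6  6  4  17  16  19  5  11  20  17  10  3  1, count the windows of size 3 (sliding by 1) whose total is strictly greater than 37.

7

4 1 16 → sum 21
1 16 16 → sum 33
16 16 10 → sum 42  > 37 ✓
16 10 6 → sum 32
10 6 14 → sum 30
6 14 19 → sum 39  > 37 ✓
14 19 12 → sum 45  > 37 ✓
19 12 6 → sum 37
12 6 6 → sum 24
6 6 4 → sum 16
6 4 17 → sum 27
4 17 16 → sum 37
17 16 19 → sum 52  > 37 ✓
16 19 5 → sum 40  > 37 ✓
19 5 11 → sum 35
5 11 20 → sum 36
11 20 17 → sum 48  > 37 ✓
20 17 10 → sum 47  > 37 ✓
17 10 3 → sum 30
10 3 1 → sum 14
7 windows satisfy the condition.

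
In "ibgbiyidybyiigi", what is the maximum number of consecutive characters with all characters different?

4

[i] len 1
[i, b] len 2
[i, b, g] len 3
[g, b] len 2
[g, b, i] len 3
[g, b, i, y] len 4
[y, i] len 2
[y, i, d] len 3
[i, d, y] len 3
[i, d, y, b] len 4
[b, y] len 2
[b, y, i] len 3
[i] len 1
[i, g] len 2
[g, i] len 2
Longest all-distinct length: 4.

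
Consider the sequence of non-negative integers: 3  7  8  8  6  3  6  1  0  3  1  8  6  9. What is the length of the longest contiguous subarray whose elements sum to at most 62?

13

add 3: [3] sum 3, len 1
add 7: [3, 7] sum 10, len 2
add 8: [3, 7, 8] sum 18, len 3
add 8: [3, 7, 8, 8] sum 26, len 4
add 6: [3, 7, 8, 8, 6] sum 32, len 5
add 3: [3, 7, 8, 8, 6, 3] sum 35, len 6
add 6: [3, 7, 8, 8, 6, 3, 6] sum 41, len 7
add 1: [3, 7, 8, 8, 6, 3, 6, 1] sum 42, len 8
add 0: [3, 7, 8, 8, 6, 3, 6, 1, 0] sum 42, len 9
add 3: [3, 7, 8, 8, 6, 3, 6, 1, 0, 3] sum 45, len 10
add 1: [3, 7, 8, 8, 6, 3, 6, 1, 0, 3, 1] sum 46, len 11
add 8: [3, 7, 8, 8, 6, 3, 6, 1, 0, 3, 1, 8] sum 54, len 12
add 6: [3, 7, 8, 8, 6, 3, 6, 1, 0, 3, 1, 8, 6] sum 60, len 13
add 9: [8, 8, 6, 3, 6, 1, 0, 3, 1, 8, 6, 9] sum 59, len 12
Longest length seen: 13.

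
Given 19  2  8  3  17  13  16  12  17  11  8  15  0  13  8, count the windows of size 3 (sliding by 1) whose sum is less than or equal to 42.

[19, 2, 8] → sum 29  ≤ 42 ✓
[2, 8, 3] → sum 13  ≤ 42 ✓
[8, 3, 17] → sum 28  ≤ 42 ✓
[3, 17, 13] → sum 33  ≤ 42 ✓
[17, 13, 16] → sum 46
[13, 16, 12] → sum 41  ≤ 42 ✓
[16, 12, 17] → sum 45
[12, 17, 11] → sum 40  ≤ 42 ✓
[17, 11, 8] → sum 36  ≤ 42 ✓
[11, 8, 15] → sum 34  ≤ 42 ✓
[8, 15, 0] → sum 23  ≤ 42 ✓
[15, 0, 13] → sum 28  ≤ 42 ✓
[0, 13, 8] → sum 21  ≤ 42 ✓
11 windows satisfy the condition.

11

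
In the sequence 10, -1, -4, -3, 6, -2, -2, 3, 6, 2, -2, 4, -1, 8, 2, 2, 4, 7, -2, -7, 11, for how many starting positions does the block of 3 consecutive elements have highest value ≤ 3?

(10, -1, -4) → max 10
(-1, -4, -3) → max -1  ≤ 3 ✓
(-4, -3, 6) → max 6
(-3, 6, -2) → max 6
(6, -2, -2) → max 6
(-2, -2, 3) → max 3  ≤ 3 ✓
(-2, 3, 6) → max 6
(3, 6, 2) → max 6
(6, 2, -2) → max 6
(2, -2, 4) → max 4
(-2, 4, -1) → max 4
(4, -1, 8) → max 8
(-1, 8, 2) → max 8
(8, 2, 2) → max 8
(2, 2, 4) → max 4
(2, 4, 7) → max 7
(4, 7, -2) → max 7
(7, -2, -7) → max 7
(-2, -7, 11) → max 11
2 windows satisfy the condition.

2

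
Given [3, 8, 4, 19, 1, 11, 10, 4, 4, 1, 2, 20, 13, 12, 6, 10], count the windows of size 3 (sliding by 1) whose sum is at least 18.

11

(3, 8, 4) → sum 15
(8, 4, 19) → sum 31  ≥ 18 ✓
(4, 19, 1) → sum 24  ≥ 18 ✓
(19, 1, 11) → sum 31  ≥ 18 ✓
(1, 11, 10) → sum 22  ≥ 18 ✓
(11, 10, 4) → sum 25  ≥ 18 ✓
(10, 4, 4) → sum 18  ≥ 18 ✓
(4, 4, 1) → sum 9
(4, 1, 2) → sum 7
(1, 2, 20) → sum 23  ≥ 18 ✓
(2, 20, 13) → sum 35  ≥ 18 ✓
(20, 13, 12) → sum 45  ≥ 18 ✓
(13, 12, 6) → sum 31  ≥ 18 ✓
(12, 6, 10) → sum 28  ≥ 18 ✓
11 windows satisfy the condition.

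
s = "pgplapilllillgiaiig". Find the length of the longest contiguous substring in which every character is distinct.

add p: [p] len 1
add g: [p, g] len 2
add p (repeat p, move left end past it): [g, p] len 2
add l: [g, p, l] len 3
add a: [g, p, l, a] len 4
add p (repeat p, move left end past it): [l, a, p] len 3
add i: [l, a, p, i] len 4
add l (repeat l, move left end past it): [a, p, i, l] len 4
add l (repeat l, move left end past it): [l] len 1
add l (repeat l, move left end past it): [l] len 1
add i: [l, i] len 2
add l (repeat l, move left end past it): [i, l] len 2
add l (repeat l, move left end past it): [l] len 1
add g: [l, g] len 2
add i: [l, g, i] len 3
add a: [l, g, i, a] len 4
add i (repeat i, move left end past it): [a, i] len 2
add i (repeat i, move left end past it): [i] len 1
add g: [i, g] len 2
Longest all-distinct length: 4.

4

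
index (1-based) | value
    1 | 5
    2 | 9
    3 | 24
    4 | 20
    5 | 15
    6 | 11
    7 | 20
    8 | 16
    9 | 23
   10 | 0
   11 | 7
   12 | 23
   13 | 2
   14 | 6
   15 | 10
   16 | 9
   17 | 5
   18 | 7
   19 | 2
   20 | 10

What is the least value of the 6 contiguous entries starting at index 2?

Elements at indices 2..7: 9, 24, 20, 15, 11, 20
min(9, 24, 20, 15, 11, 20) = 9

9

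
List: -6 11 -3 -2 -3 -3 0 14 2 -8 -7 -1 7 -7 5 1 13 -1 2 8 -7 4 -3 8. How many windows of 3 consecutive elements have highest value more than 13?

-6 11 -3 → max 11
11 -3 -2 → max 11
-3 -2 -3 → max -2
-2 -3 -3 → max -2
-3 -3 0 → max 0
-3 0 14 → max 14  > 13 ✓
0 14 2 → max 14  > 13 ✓
14 2 -8 → max 14  > 13 ✓
2 -8 -7 → max 2
-8 -7 -1 → max -1
-7 -1 7 → max 7
-1 7 -7 → max 7
7 -7 5 → max 7
-7 5 1 → max 5
5 1 13 → max 13
1 13 -1 → max 13
13 -1 2 → max 13
-1 2 8 → max 8
2 8 -7 → max 8
8 -7 4 → max 8
-7 4 -3 → max 4
4 -3 8 → max 8
3 windows satisfy the condition.

3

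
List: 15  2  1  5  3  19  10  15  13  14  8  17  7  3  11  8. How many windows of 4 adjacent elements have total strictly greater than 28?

10

(15, 2, 1, 5) → sum 23
(2, 1, 5, 3) → sum 11
(1, 5, 3, 19) → sum 28
(5, 3, 19, 10) → sum 37  > 28 ✓
(3, 19, 10, 15) → sum 47  > 28 ✓
(19, 10, 15, 13) → sum 57  > 28 ✓
(10, 15, 13, 14) → sum 52  > 28 ✓
(15, 13, 14, 8) → sum 50  > 28 ✓
(13, 14, 8, 17) → sum 52  > 28 ✓
(14, 8, 17, 7) → sum 46  > 28 ✓
(8, 17, 7, 3) → sum 35  > 28 ✓
(17, 7, 3, 11) → sum 38  > 28 ✓
(7, 3, 11, 8) → sum 29  > 28 ✓
10 windows satisfy the condition.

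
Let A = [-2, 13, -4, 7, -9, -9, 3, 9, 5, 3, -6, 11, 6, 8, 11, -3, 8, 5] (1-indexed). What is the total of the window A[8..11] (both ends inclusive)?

11

Elements at indices 8..11: 9, 5, 3, -6
sum(9, 5, 3, -6) = 11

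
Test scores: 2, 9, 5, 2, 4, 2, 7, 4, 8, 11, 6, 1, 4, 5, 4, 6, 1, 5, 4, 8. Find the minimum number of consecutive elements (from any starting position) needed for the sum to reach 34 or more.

add 2: running sum 2 < 34
add 9: running sum 11 < 34
add 5: running sum 16 < 34
add 2: running sum 18 < 34
add 4: running sum 22 < 34
add 2: running sum 24 < 34
add 7: running sum 31 < 34
end 7: [2, 9, 5, 2, 4, 2, 7, 4] sum 35, len 8
end 8: [9, 5, 2, 4, 2, 7, 4, 8] sum 41, len 8
end 9: [4, 2, 7, 4, 8, 11] sum 36, len 6
end 10: [7, 4, 8, 11, 6] sum 36, len 5
end 11: [7, 4, 8, 11, 6, 1] sum 37, len 6
end 12: [4, 8, 11, 6, 1, 4] sum 34, len 6
end 13: [8, 11, 6, 1, 4, 5] sum 35, len 6
end 14: [8, 11, 6, 1, 4, 5, 4] sum 39, len 7
end 15: [11, 6, 1, 4, 5, 4, 6] sum 37, len 7
end 16: [11, 6, 1, 4, 5, 4, 6, 1] sum 38, len 8
end 17: [11, 6, 1, 4, 5, 4, 6, 1, 5] sum 43, len 9
end 18: [6, 1, 4, 5, 4, 6, 1, 5, 4] sum 36, len 9
end 19: [4, 5, 4, 6, 1, 5, 4, 8] sum 37, len 8
Shortest qualifying length: 5.

5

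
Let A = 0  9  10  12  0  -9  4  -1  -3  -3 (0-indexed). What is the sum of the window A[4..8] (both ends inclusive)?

Elements at indices 4..8: 0, -9, 4, -1, -3
sum(0, -9, 4, -1, -3) = -9

-9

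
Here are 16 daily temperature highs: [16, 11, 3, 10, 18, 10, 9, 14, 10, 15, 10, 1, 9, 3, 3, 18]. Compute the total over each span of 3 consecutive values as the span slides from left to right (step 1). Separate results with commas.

[16, 11, 3] → sum 30
[11, 3, 10] → sum 24
[3, 10, 18] → sum 31
[10, 18, 10] → sum 38
[18, 10, 9] → sum 37
[10, 9, 14] → sum 33
[9, 14, 10] → sum 33
[14, 10, 15] → sum 39
[10, 15, 10] → sum 35
[15, 10, 1] → sum 26
[10, 1, 9] → sum 20
[1, 9, 3] → sum 13
[9, 3, 3] → sum 15
[3, 3, 18] → sum 24

30, 24, 31, 38, 37, 33, 33, 39, 35, 26, 20, 13, 15, 24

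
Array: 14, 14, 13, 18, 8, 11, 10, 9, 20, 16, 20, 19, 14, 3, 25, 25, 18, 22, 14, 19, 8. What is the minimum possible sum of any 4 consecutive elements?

38

(14, 14, 13, 18) → sum 59
(14, 13, 18, 8) → sum 53
(13, 18, 8, 11) → sum 50
(18, 8, 11, 10) → sum 47
(8, 11, 10, 9) → sum 38
(11, 10, 9, 20) → sum 50
(10, 9, 20, 16) → sum 55
(9, 20, 16, 20) → sum 65
(20, 16, 20, 19) → sum 75
(16, 20, 19, 14) → sum 69
(20, 19, 14, 3) → sum 56
(19, 14, 3, 25) → sum 61
(14, 3, 25, 25) → sum 67
(3, 25, 25, 18) → sum 71
(25, 25, 18, 22) → sum 90
(25, 18, 22, 14) → sum 79
(18, 22, 14, 19) → sum 73
(22, 14, 19, 8) → sum 63
Minimum of these is 38.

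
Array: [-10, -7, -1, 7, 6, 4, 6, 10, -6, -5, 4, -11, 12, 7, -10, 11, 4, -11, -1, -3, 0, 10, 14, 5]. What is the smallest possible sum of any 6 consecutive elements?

-10

[-10, -7, -1, 7, 6, 4] → sum -1
[-7, -1, 7, 6, 4, 6] → sum 15
[-1, 7, 6, 4, 6, 10] → sum 32
[7, 6, 4, 6, 10, -6] → sum 27
[6, 4, 6, 10, -6, -5] → sum 15
[4, 6, 10, -6, -5, 4] → sum 13
[6, 10, -6, -5, 4, -11] → sum -2
[10, -6, -5, 4, -11, 12] → sum 4
[-6, -5, 4, -11, 12, 7] → sum 1
[-5, 4, -11, 12, 7, -10] → sum -3
[4, -11, 12, 7, -10, 11] → sum 13
[-11, 12, 7, -10, 11, 4] → sum 13
[12, 7, -10, 11, 4, -11] → sum 13
[7, -10, 11, 4, -11, -1] → sum 0
[-10, 11, 4, -11, -1, -3] → sum -10
[11, 4, -11, -1, -3, 0] → sum 0
[4, -11, -1, -3, 0, 10] → sum -1
[-11, -1, -3, 0, 10, 14] → sum 9
[-1, -3, 0, 10, 14, 5] → sum 25
Smallest of these is -10.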